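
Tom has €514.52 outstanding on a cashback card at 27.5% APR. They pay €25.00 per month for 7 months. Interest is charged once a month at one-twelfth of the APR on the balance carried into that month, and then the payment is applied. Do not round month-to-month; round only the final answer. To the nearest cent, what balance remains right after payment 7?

Monthly rate r = 27.5%/12 = 2.29167% = 0.0229167.
Each month: B ← B·(1+r) − €25.00.
Month 1: interest €11.79; balance after payment €501.31.
Month 2: interest €11.49; balance after payment €487.80.
Month 3: interest €11.18; balance after payment €473.98.
Month 4: interest €10.86; balance after payment €459.84.
Month 5: interest €10.54; balance after payment €445.38.
Month 6: interest €10.21; balance after payment €430.58.
Month 7: interest €9.87; balance after payment €415.45.

€415.45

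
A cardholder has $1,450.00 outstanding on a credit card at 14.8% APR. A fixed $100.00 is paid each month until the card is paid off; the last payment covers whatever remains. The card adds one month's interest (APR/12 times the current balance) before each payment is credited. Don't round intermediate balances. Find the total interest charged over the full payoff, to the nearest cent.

$157.41

Monthly rate r = 14.8%/12 = 1.23333% = 0.0123333.
Payoff takes n = ⌈−ln(1 − rB₀/P)/ln(1+r)⌉ = ⌈16.074⌉ = 17 payments; the last is $7.41.
Total paid = 16·$100.00 + $7.41 = $1,607.41.
Total interest = total paid − principal = $1,607.41 − $1,450.00 = $157.41.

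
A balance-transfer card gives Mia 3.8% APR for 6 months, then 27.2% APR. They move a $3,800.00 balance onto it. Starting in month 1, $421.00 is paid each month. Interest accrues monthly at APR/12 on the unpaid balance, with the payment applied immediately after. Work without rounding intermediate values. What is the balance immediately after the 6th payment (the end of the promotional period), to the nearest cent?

Promo months 1–6 at r₀ = 3.8%/12 = 0.00316667; months 7+ at r₁ = 27.2%/12 = 0.0226667.
After month 6: iterate B ← B·(1+r₀) − $421.00 for 6 months → $1,326.69.

$1,326.69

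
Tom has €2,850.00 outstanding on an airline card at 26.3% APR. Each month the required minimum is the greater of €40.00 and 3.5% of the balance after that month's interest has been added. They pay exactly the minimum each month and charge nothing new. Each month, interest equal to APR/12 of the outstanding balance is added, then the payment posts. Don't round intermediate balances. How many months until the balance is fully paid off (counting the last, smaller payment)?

111 months

Monthly rate r = 26.3%/12 = 2.19167% = 0.0219167.
While 3.5% of the post-interest balance exceeds €40.00, each month B ← (B·(1+r))·(1 − 0.035), i.e. B shrinks by the factor (1+r)·0.965 = 0.98615.
This holds for months 1–68. Entering month 69 the balance is €1,103.96; 3.5% of the post-interest balance is now below €40.00, so the flat €40.00 minimum applies from here.
From month 69 a fixed €40.00 at rate r clears €1,103.96 in 43 more payments. Total: 68 + 43 = 111 months.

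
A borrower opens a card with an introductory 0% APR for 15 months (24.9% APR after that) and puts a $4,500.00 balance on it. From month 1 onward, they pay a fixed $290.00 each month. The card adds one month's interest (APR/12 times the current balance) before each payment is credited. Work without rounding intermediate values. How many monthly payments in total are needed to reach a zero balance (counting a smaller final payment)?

Promo months 1–15 at r₀ = 0%/12 = 0; months 16+ at r₁ = 24.9%/12 = 0.02075.
After month 15 (no interest yet): B = $4,500.00 − 15·$290.00 = $150.00.
Then at r₁ with $290.00/mo: n₂ = −ln(1 − r₁·B/P)/ln(1+r₁) ≈ 0.53 → 1 more payments.

16 months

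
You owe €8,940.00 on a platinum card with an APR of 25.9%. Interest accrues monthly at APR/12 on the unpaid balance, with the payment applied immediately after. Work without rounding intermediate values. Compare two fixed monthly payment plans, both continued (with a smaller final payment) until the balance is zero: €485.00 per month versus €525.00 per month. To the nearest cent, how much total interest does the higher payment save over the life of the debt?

Monthly rate r = 25.9%/12 = 2.15833% = 0.0215833.
At €485.00/mo: n = ⌈−ln(1 − rB₀/P)/ln(1+r)⌉ = 24 payments (last €366.76); total interest = total paid − €8,940.00 = €2,581.76.
At €525.00/mo: 22 payments (last €239.87); total interest €2,324.87.
Interest saved = €2,581.76 − €2,324.87 = €256.89.

€256.89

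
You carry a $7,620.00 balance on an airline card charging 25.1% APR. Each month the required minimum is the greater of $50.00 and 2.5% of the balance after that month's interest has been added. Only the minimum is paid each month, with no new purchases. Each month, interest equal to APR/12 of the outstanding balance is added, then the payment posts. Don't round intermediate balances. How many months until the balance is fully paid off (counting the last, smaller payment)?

Monthly rate r = 25.1%/12 = 2.09167% = 0.0209167.
While 2.5% of the post-interest balance exceeds $50.00, each month B ← (B·(1+r))·(1 − 0.025), i.e. B shrinks by the factor (1+r)·0.975 = 0.99539.
This holds for months 1–295. Entering month 296 the balance is $1,951.88; 2.5% of the post-interest balance is now below $50.00, so the flat $50.00 minimum applies from here.
From month 296 a fixed $50.00 at rate r clears $1,951.88 in 82 more payments. Total: 295 + 82 = 377 months.

377 months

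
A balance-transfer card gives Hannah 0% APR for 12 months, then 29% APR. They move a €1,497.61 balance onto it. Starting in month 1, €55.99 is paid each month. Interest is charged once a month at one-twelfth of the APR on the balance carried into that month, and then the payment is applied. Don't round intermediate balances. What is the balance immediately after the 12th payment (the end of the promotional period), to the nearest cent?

€825.73

Promo months 1–12 at r₀ = 0%/12 = 0; months 13+ at r₁ = 29%/12 = 0.0241667.
After month 12 (no interest yet): B = €1,497.61 − 12·€55.99 = €825.73.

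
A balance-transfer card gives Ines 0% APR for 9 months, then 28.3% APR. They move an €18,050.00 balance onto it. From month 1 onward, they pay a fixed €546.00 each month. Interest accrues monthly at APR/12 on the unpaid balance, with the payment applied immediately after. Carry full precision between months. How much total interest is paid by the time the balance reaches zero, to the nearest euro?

Promo months 1–9 at r₀ = 0%/12 = 0; months 10+ at r₁ = 28.3%/12 = 0.0235833.
After month 9 (no interest yet): B = €18,050.00 − 9·€546.00 = €13,136.00.
Then at r₁ with €546.00/mo: n₂ = −ln(1 − r₁·B/P)/ln(1+r₁) ≈ 35.95 → 36 more payments.
Total paid = 44·€546.00 + €517.20 = €24,541.20; interest = €24,541.20 − €18,050.00 = €6,491.20.

€6,491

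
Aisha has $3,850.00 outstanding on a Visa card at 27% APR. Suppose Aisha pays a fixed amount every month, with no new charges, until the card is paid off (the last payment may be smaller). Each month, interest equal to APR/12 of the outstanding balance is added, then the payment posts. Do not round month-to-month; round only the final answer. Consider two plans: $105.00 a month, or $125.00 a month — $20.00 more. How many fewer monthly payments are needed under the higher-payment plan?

Monthly rate r = 27%/12 = 2.25% = 0.0225.
At $105.00/mo: n = ⌈−ln(1 − rB₀/P)/ln(1+r)⌉ = 79 payments (last $35.28); total interest = total paid − $3,850.00 = $4,375.28.
At $125.00/mo: 54 payments (last $9.22); total interest $2,784.22.
Payments saved = 79 − 54 = 25.

25 fewer payments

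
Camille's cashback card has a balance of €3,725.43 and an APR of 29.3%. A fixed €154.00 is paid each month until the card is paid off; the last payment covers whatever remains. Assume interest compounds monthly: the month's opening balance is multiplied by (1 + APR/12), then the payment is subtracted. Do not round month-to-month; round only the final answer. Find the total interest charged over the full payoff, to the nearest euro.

Monthly rate r = 29.3%/12 = 2.44167% = 0.0244167.
Payoff takes n = ⌈−ln(1 − rB₀/P)/ln(1+r)⌉ = ⌈37.027⌉ = 38 payments; the last is €4.27.
Total paid = 37·€154.00 + €4.27 = €5,702.27.
Total interest = total paid − principal = €5,702.27 − €3,725.43 = €1,976.84.

€1,977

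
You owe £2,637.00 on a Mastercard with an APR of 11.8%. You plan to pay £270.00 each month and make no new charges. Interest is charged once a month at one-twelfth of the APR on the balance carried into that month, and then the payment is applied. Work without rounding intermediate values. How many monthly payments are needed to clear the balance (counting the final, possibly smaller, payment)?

11 months

Monthly rate r = 11.8%/12 = 0.983333% = 0.00983333.
Recurrence: B ← B·(1+r) − £270.00.
Month 1: interest £25.93; balance after payment £2,392.93.
Month 2: interest £23.53; balance after payment £2,146.46.
Closed form: n = −ln(1 − rB₀/P)/ln(1+r) = −ln(0.90396)/ln(1.00983) ≈ 10.318, so the balance reaches zero during payment 11.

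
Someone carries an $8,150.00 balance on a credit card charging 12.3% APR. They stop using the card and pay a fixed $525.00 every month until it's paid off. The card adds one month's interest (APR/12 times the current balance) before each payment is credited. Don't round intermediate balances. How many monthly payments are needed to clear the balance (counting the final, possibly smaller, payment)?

17 payments

Monthly rate r = 12.3%/12 = 1.025% = 0.01025.
Recurrence: B ← B·(1+r) − $525.00.
Month 1: interest $83.54; balance after payment $7,708.54.
Month 2: interest $79.01; balance after payment $7,262.55.
Closed form: n = −ln(1 − rB₀/P)/ln(1+r) = −ln(0.84088)/ln(1.01025) ≈ 16.994, so the balance reaches zero during payment 17.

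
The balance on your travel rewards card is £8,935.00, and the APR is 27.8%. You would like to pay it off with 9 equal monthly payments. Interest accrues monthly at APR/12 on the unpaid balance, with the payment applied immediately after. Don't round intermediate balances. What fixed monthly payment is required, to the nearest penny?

Monthly rate r = 27.8%/12 = 2.31667% = 0.0231667.
Level-payment amortization: P = B₀·r / (1 − (1+r)^(−n)) = 8935.00·0.0231667 / (1 − 1.02317^(−9)).
Denominator 1 − (1+r)^(−9) = 0.18626583.
P = 206.994 / 0.18626583 ≈ 1111.28.

£1,111.28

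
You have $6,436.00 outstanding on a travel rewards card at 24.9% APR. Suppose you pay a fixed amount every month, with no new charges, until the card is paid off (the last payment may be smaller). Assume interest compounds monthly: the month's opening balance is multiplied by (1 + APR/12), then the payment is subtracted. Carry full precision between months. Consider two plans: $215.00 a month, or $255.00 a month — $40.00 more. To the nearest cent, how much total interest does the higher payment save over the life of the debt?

$951.52

Monthly rate r = 24.9%/12 = 2.075% = 0.02075.
At $215.00/mo: n = ⌈−ln(1 − rB₀/P)/ln(1+r)⌉ = 48 payments (last $56.35); total interest = total paid − $6,436.00 = $3,725.35.
At $255.00/mo: 37 payments (last $29.83); total interest $2,773.83.
Interest saved = $3,725.35 − $2,773.83 = $951.52.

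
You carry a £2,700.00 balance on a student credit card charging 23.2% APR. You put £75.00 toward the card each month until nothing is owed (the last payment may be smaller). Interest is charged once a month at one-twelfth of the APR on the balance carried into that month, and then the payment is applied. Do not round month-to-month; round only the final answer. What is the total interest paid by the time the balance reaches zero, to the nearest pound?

Monthly rate r = 23.2%/12 = 1.93333% = 0.0193333.
Payoff takes n = ⌈−ln(1 − rB₀/P)/ln(1+r)⌉ = ⌈62.183⌉ = 63 payments; the last is £13.82.
Total paid = 62·£75.00 + £13.82 = £4,663.82.
Total interest = total paid − principal = £4,663.82 − £2,700.00 = £1,963.82.

£1,964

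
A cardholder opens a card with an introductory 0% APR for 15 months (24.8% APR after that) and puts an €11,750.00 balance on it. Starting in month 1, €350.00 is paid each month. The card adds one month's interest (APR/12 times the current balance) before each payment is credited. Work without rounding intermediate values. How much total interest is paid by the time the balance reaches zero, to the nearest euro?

€1,785

Promo months 1–15 at r₀ = 0%/12 = 0; months 16+ at r₁ = 24.8%/12 = 0.0206667.
After month 15 (no interest yet): B = €11,750.00 − 15·€350.00 = €6,500.00.
Then at r₁ with €350.00/mo: n₂ = −ln(1 − r₁·B/P)/ln(1+r₁) ≈ 23.67 → 24 more payments.
Total paid = 38·€350.00 + €235.38 = €13,535.38; interest = €13,535.38 − €11,750.00 = €1,785.38.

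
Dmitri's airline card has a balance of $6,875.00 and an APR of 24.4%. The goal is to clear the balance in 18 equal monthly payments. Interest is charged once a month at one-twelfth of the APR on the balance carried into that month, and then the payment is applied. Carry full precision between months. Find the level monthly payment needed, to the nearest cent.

$459.92

Monthly rate r = 24.4%/12 = 2.03333% = 0.0203333.
Level-payment amortization: P = B₀·r / (1 − (1+r)^(−n)) = 6875.00·0.0203333 / (1 − 1.02033^(−18)).
Denominator 1 − (1+r)^(−18) = 0.303946451.
P = 139.792 / 0.303946451 ≈ 459.92.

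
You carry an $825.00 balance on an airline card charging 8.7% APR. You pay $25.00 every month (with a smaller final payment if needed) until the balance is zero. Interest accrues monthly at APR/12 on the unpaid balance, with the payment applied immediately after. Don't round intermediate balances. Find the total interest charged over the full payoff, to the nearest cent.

Monthly rate r = 8.7%/12 = 0.725% = 0.00725.
Payoff takes n = ⌈−ln(1 − rB₀/P)/ln(1+r)⌉ = ⌈37.854⌉ = 38 payments; the last is $21.36.
Total paid = 37·$25.00 + $21.36 = $946.36.
Total interest = total paid − principal = $946.36 − $825.00 = $121.36.

$121.36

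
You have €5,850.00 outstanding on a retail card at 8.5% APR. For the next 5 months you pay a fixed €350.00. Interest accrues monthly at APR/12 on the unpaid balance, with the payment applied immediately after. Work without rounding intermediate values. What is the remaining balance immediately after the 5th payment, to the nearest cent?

Monthly rate r = 8.5%/12 = 0.708333% = 0.00708333.
Each month: B ← B·(1+r) − €350.00.
Month 1: interest €41.44; balance after payment €5,541.44.
Month 2: interest €39.25; balance after payment €5,230.69.
Month 3: interest €37.05; balance after payment €4,917.74.
Month 4: interest €34.83; balance after payment €4,602.57.
Month 5: interest €32.60; balance after payment €4,285.18.

€4,285.18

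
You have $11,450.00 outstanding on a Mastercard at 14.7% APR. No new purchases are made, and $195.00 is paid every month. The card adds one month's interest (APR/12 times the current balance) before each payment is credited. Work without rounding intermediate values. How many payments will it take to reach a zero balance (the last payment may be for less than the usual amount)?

105 payments

Monthly rate r = 14.7%/12 = 1.225% = 0.01225.
Recurrence: B ← B·(1+r) − $195.00.
Month 1: interest $140.26; balance after payment $11,395.26.
Month 2: interest $139.59; balance after payment $11,339.85.
Closed form: n = −ln(1 − rB₀/P)/ln(1+r) = −ln(0.28071)/ln(1.01225) ≈ 104.344, so the balance reaches zero during payment 105.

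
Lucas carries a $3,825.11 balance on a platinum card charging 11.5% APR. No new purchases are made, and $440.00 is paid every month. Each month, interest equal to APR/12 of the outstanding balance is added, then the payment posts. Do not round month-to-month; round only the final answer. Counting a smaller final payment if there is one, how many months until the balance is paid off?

10 payments

Monthly rate r = 11.5%/12 = 0.958333% = 0.00958333.
Recurrence: B ← B·(1+r) − $440.00.
Month 1: interest $36.66; balance after payment $3,421.77.
Month 2: interest $32.79; balance after payment $3,014.56.
Closed form: n = −ln(1 − rB₀/P)/ln(1+r) = −ln(0.91669)/ln(1.00958) ≈ 9.120, so the balance reaches zero during payment 10.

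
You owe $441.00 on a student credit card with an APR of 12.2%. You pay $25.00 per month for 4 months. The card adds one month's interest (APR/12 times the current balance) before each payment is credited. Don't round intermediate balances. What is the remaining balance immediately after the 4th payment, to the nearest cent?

$357.67

Monthly rate r = 12.2%/12 = 1.01667% = 0.0101667.
Each month: B ← B·(1+r) − $25.00.
Month 1: interest $4.48; balance after payment $420.48.
Month 2: interest $4.27; balance after payment $399.76.
Month 3: interest $4.06; balance after payment $378.82.
Month 4: interest $3.85; balance after payment $357.67.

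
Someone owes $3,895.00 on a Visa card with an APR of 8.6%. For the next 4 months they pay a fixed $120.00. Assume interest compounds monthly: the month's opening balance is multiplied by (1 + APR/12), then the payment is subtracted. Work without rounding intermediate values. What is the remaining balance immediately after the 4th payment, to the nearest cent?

$3,522.68

Monthly rate r = 8.6%/12 = 0.716667% = 0.00716667.
Each month: B ← B·(1+r) − $120.00.
Month 1: interest $27.91; balance after payment $3,802.91.
Month 2: interest $27.25; balance after payment $3,710.17.
Month 3: interest $26.59; balance after payment $3,616.76.
Month 4: interest $25.92; balance after payment $3,522.68.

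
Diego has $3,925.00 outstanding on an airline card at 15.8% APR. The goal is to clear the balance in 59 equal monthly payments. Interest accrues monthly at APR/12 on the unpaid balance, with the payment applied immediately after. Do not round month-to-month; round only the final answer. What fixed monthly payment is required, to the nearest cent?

Monthly rate r = 15.8%/12 = 1.31667% = 0.0131667.
Level-payment amortization: P = B₀·r / (1 − (1+r)^(−n)) = 3925.00·0.0131667 / (1 − 1.01317^(−59)).
Denominator 1 − (1+r)^(−59) = 0.537802797.
P = 51.6792 / 0.537802797 ≈ 96.09.

$96.09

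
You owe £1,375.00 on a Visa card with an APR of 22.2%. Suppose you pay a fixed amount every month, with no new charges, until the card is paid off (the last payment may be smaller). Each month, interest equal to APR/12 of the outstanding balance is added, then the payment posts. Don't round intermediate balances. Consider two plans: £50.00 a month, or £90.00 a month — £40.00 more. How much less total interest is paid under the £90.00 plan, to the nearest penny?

£307.90

Monthly rate r = 22.2%/12 = 1.85% = 0.0185.
At £50.00/mo: n = ⌈−ln(1 − rB₀/P)/ln(1+r)⌉ = 39 payments (last £38.88); total interest = total paid − £1,375.00 = £563.88.
At £90.00/mo: 19 payments (last £10.98); total interest £255.98.
Interest saved = £563.88 − £255.98 = £307.90.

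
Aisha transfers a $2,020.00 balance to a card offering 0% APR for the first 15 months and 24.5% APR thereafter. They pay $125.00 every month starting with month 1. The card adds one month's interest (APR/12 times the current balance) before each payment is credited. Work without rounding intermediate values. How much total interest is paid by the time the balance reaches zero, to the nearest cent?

$3.43

Promo months 1–15 at r₀ = 0%/12 = 0; months 16+ at r₁ = 24.5%/12 = 0.0204167.
After month 15 (no interest yet): B = $2,020.00 − 15·$125.00 = $145.00.
Then at r₁ with $125.00/mo: n₂ = −ln(1 − r₁·B/P)/ln(1+r₁) ≈ 1.19 → 2 more payments.
Total paid = 16·$125.00 + $23.43 = $2,023.43; interest = $2,023.43 − $2,020.00 = $3.43.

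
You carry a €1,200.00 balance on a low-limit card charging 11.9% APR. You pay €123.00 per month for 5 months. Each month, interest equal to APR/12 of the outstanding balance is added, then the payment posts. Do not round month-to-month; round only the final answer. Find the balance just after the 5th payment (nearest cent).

Monthly rate r = 11.9%/12 = 0.991667% = 0.00991667.
Each month: B ← B·(1+r) − €123.00.
Month 1: interest €11.90; balance after payment €1,088.90.
Month 2: interest €10.80; balance after payment €976.70.
Month 3: interest €9.69; balance after payment €863.38.
Month 4: interest €8.56; balance after payment €748.95.
Month 5: interest €7.43; balance after payment €633.37.

€633.37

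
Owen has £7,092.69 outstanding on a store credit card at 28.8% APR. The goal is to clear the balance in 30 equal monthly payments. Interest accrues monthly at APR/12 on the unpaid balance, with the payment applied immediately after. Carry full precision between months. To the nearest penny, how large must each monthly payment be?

£334.37

Monthly rate r = 28.8%/12 = 2.4% = 0.024.
Level-payment amortization: P = B₀·r / (1 − (1+r)^(−n)) = 7092.69·0.024 / (1 − 1.024^(−30)).
Denominator 1 − (1+r)^(−30) = 0.509090653.
P = 170.225 / 0.509090653 ≈ 334.37.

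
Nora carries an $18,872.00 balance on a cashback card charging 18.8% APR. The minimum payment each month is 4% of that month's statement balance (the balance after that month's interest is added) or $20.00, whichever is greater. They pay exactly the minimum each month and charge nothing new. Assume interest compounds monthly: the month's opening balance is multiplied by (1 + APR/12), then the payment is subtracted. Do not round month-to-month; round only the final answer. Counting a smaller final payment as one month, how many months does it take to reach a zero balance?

176 months

Monthly rate r = 18.8%/12 = 1.56667% = 0.0156667.
While 4% of the post-interest balance exceeds $20.00, each month B ← (B·(1+r))·(1 − 0.04), i.e. B shrinks by the factor (1+r)·0.96 = 0.97504.
This holds for months 1–145. Entering month 146 the balance is $483.14; 4% of the post-interest balance is now below $20.00, so the flat $20.00 minimum applies from here.
From month 146 a fixed $20.00 at rate r clears $483.14 in 31 more payments. Total: 145 + 31 = 176 months.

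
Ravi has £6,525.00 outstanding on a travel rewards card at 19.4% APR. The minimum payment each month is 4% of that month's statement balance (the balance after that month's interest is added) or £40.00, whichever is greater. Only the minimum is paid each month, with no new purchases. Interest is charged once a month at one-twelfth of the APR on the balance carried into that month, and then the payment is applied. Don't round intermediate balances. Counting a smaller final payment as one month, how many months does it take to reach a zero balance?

Monthly rate r = 19.4%/12 = 1.61667% = 0.0161667.
While 4% of the post-interest balance exceeds £40.00, each month B ← (B·(1+r))·(1 − 0.04), i.e. B shrinks by the factor (1+r)·0.96 = 0.97552.
This holds for months 1–77. Entering month 78 the balance is £967.76; 4% of the post-interest balance is now below £40.00, so the flat £40.00 minimum applies from here.
From month 78 a fixed £40.00 at rate r clears £967.76 in 31 more payments. Total: 77 + 31 = 108 months.

108 months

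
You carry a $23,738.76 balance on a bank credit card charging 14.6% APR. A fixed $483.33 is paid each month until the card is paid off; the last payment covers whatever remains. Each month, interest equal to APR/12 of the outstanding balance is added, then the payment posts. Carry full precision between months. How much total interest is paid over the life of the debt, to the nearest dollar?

Monthly rate r = 14.6%/12 = 1.21667% = 0.0121667.
Payoff takes n = ⌈−ln(1 − rB₀/P)/ln(1+r)⌉ = ⌈75.267⌉ = 76 payments; the last is $129.69.
Total paid = 75·$483.33 + $129.69 = $36,379.44.
Total interest = total paid − principal = $36,379.44 − $23,738.76 = $12,640.68.

$12,641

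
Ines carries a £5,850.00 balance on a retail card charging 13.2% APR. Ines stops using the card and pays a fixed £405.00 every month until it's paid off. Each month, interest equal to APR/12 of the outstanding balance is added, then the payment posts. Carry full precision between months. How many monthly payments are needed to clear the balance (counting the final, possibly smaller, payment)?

Monthly rate r = 13.2%/12 = 1.1% = 0.011.
Recurrence: B ← B·(1+r) − £405.00.
Month 1: interest £64.35; balance after payment £5,509.35.
Month 2: interest £60.60; balance after payment £5,164.95.
Closed form: n = −ln(1 − rB₀/P)/ln(1+r) = −ln(0.84111)/ln(1.011) ≈ 15.816, so the balance reaches zero during payment 16.

16 payments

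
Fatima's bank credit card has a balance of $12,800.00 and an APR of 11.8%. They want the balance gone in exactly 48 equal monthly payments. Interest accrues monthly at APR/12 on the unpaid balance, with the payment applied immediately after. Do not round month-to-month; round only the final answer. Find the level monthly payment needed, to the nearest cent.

Monthly rate r = 11.8%/12 = 0.983333% = 0.00983333.
Level-payment amortization: P = B₀·r / (1 − (1+r)^(−n)) = 12800.00·0.00983333 / (1 − 1.00983^(−48)).
Denominator 1 − (1+r)^(−48) = 0.374806724.
P = 125.867 / 0.374806724 ≈ 335.82.

$335.82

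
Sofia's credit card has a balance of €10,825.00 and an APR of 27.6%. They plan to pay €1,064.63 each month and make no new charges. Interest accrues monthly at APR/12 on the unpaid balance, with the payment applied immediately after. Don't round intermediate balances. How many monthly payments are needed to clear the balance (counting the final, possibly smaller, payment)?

12 months

Monthly rate r = 27.6%/12 = 2.3% = 0.023.
Recurrence: B ← B·(1+r) − €1,064.63.
Month 1: interest €248.97; balance after payment €10,009.35.
Month 2: interest €230.21; balance after payment €9,174.93.
Closed form: n = −ln(1 − rB₀/P)/ln(1+r) = −ln(0.76614)/ln(1.023) ≈ 11.715, so the balance reaches zero during payment 12.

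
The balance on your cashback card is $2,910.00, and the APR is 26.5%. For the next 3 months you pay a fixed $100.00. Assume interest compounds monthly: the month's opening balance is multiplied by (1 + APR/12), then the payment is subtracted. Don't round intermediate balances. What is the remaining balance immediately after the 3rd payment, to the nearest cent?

$2,800.40

Monthly rate r = 26.5%/12 = 2.20833% = 0.0220833.
Each month: B ← B·(1+r) − $100.00.
Month 1: interest $64.26; balance after payment $2,874.26.
Month 2: interest $63.47; balance after payment $2,837.74.
Month 3: interest $62.67; balance after payment $2,800.40.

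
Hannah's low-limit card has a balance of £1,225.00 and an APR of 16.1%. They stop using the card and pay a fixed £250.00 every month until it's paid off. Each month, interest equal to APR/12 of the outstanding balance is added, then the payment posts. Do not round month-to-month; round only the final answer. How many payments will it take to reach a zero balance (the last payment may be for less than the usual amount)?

Monthly rate r = 16.1%/12 = 1.34167% = 0.0134167.
Recurrence: B ← B·(1+r) − £250.00.
Month 1: interest £16.44; balance after payment £991.44.
Month 2: interest £13.30; balance after payment £754.74.
Month 3: interest £10.13; balance after payment £514.86.
Month 4: interest £6.91; balance after payment £271.77.
Month 5: interest £3.65; balance after payment £25.42.
Month 6: interest £0.34; balance after payment £0.00.

6 months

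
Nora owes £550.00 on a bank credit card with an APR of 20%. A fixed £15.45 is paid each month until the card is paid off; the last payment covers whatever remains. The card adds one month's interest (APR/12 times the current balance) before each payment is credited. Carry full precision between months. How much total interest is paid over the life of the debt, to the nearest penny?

Monthly rate r = 20%/12 = 1.66667% = 0.0166667.
Payoff takes n = ⌈−ln(1 − rB₀/P)/ln(1+r)⌉ = ⌈54.431⌉ = 55 payments; the last is £6.69.
Total paid = 54·£15.45 + £6.69 = £840.99.
Total interest = total paid − principal = £840.99 − £550.00 = £290.99.

£290.99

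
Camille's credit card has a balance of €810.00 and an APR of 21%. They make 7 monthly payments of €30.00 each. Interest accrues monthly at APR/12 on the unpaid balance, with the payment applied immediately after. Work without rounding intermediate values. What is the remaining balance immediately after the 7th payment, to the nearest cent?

Monthly rate r = 21%/12 = 1.75% = 0.0175.
Each month: B ← B·(1+r) − €30.00.
Month 1: interest €14.18; balance after payment €794.17.
Month 2: interest €13.90; balance after payment €778.07.
Month 3: interest €13.62; balance after payment €761.69.
Month 4: interest €13.33; balance after payment €745.02.
Month 5: interest €13.04; balance after payment €728.06.
Month 6: interest €12.74; balance after payment €710.80.
Month 7: interest €12.44; balance after payment €693.24.

€693.24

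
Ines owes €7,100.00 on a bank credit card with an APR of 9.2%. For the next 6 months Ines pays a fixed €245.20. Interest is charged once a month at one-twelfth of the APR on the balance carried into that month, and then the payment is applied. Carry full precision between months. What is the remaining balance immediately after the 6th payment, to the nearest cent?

Monthly rate r = 9.2%/12 = 0.766667% = 0.00766667.
Each month: B ← B·(1+r) − €245.20.
Month 1: interest €54.43; balance after payment €6,909.23.
Month 2: interest €52.97; balance after payment €6,717.00.
Month 3: interest €51.50; balance after payment €6,523.30.
Month 4: interest €50.01; balance after payment €6,328.11.
Month 5: interest €48.52; balance after payment €6,131.43.
Month 6: interest €47.01; balance after payment €5,933.24.

€5,933.24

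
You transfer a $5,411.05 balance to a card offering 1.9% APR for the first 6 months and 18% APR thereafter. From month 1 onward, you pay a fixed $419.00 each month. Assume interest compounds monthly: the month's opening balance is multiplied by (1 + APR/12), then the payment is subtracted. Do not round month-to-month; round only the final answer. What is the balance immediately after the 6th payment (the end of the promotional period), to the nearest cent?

Promo months 1–6 at r₀ = 1.9%/12 = 0.00158333; months 7+ at r₁ = 18%/12 = 0.015.
After month 6: iterate B ← B·(1+r₀) − $419.00 for 6 months → $2,938.69.

$2,938.69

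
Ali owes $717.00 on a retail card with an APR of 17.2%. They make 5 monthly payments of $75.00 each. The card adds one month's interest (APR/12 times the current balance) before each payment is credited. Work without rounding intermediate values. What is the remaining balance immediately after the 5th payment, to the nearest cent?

Monthly rate r = 17.2%/12 = 1.43333% = 0.0143333.
Each month: B ← B·(1+r) − $75.00.
Month 1: interest $10.28; balance after payment $652.28.
Month 2: interest $9.35; balance after payment $586.63.
Month 3: interest $8.41; balance after payment $520.03.
Month 4: interest $7.45; balance after payment $452.49.
Month 5: interest $6.49; balance after payment $383.97.

$383.97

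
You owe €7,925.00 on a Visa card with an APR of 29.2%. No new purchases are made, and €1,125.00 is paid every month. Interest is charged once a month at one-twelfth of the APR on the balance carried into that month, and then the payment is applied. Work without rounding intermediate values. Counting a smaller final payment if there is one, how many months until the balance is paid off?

Monthly rate r = 29.2%/12 = 2.43333% = 0.0243333.
Recurrence: B ← B·(1+r) − €1,125.00.
Month 1: interest €192.84; balance after payment €6,992.84.
Month 2: interest €170.16; balance after payment €6,038.00.
Closed form: n = −ln(1 − rB₀/P)/ln(1+r) = −ln(0.82859)/ln(1.02433) ≈ 7.821, so the balance reaches zero during payment 8.

8 months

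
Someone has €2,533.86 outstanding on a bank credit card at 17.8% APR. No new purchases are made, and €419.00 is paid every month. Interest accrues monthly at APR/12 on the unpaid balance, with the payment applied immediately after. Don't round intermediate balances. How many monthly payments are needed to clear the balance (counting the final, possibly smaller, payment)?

7 months

Monthly rate r = 17.8%/12 = 1.48333% = 0.0148333.
Recurrence: B ← B·(1+r) − €419.00.
Month 1: interest €37.59; balance after payment €2,152.45.
Month 2: interest €31.93; balance after payment €1,765.37.
Closed form: n = −ln(1 − rB₀/P)/ln(1+r) = −ln(0.9103)/ln(1.01483) ≈ 6.383, so the balance reaches zero during payment 7.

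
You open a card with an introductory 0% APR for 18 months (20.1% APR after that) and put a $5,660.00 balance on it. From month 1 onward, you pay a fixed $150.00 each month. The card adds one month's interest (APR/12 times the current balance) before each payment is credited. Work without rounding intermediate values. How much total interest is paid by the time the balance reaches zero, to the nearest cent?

Promo months 1–18 at r₀ = 0%/12 = 0; months 19+ at r₁ = 20.1%/12 = 0.01675.
After month 18 (no interest yet): B = $5,660.00 − 18·$150.00 = $2,960.00.
Then at r₁ with $150.00/mo: n₂ = −ln(1 − r₁·B/P)/ln(1+r₁) ≈ 24.16 → 25 more payments.
Total paid = 42·$150.00 + $23.67 = $6,323.67; interest = $6,323.67 − $5,660.00 = $663.67.

$663.67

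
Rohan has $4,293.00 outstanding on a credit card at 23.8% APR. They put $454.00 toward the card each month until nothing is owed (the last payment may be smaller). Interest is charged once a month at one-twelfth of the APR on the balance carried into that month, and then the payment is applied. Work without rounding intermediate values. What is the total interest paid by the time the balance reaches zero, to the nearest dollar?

$509

Monthly rate r = 23.8%/12 = 1.98333% = 0.0198333.
Payoff takes n = ⌈−ln(1 − rB₀/P)/ln(1+r)⌉ = ⌈10.575⌉ = 11 payments; the last is $262.31.
Total paid = 10·$454.00 + $262.31 = $4,802.31.
Total interest = total paid − principal = $4,802.31 − $4,293.00 = $509.31.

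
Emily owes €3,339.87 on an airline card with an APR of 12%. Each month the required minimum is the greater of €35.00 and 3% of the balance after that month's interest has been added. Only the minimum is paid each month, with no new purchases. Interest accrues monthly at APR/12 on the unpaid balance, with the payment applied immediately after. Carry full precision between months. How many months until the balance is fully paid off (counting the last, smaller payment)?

93 months

Monthly rate r = 12%/12 = 1% = 0.01.
While 3% of the post-interest balance exceeds €35.00, each month B ← (B·(1+r))·(1 − 0.03), i.e. B shrinks by the factor (1+r)·0.97 = 0.9797.
This holds for months 1–52. Entering month 53 the balance is €1,149.66; 3% of the post-interest balance is now below €35.00, so the flat €35.00 minimum applies from here.
From month 53 a fixed €35.00 at rate r clears €1,149.66 in 41 more payments. Total: 52 + 41 = 93 months.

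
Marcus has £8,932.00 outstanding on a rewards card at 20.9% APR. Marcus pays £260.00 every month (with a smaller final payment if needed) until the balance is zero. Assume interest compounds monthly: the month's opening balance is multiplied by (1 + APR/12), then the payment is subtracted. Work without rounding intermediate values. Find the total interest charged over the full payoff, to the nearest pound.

£4,803

Monthly rate r = 20.9%/12 = 1.74167% = 0.0174167.
Payoff takes n = ⌈−ln(1 − rB₀/P)/ln(1+r)⌉ = ⌈52.825⌉ = 53 payments; the last is £214.94.
Total paid = 52·£260.00 + £214.94 = £13,734.94.
Total interest = total paid − principal = £13,734.94 − £8,932.00 = £4,802.94.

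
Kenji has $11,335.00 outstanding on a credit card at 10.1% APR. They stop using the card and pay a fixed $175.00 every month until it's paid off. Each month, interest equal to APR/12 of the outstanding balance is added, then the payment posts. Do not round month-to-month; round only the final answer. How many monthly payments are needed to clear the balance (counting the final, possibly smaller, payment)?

Monthly rate r = 10.1%/12 = 0.841667% = 0.00841667.
Recurrence: B ← B·(1+r) − $175.00.
Month 1: interest $95.40; balance after payment $11,255.40.
Month 2: interest $94.73; balance after payment $11,175.14.
Closed form: n = −ln(1 − rB₀/P)/ln(1+r) = −ln(0.45484)/ln(1.00842) ≈ 93.994, so the balance reaches zero during payment 94.

94 payments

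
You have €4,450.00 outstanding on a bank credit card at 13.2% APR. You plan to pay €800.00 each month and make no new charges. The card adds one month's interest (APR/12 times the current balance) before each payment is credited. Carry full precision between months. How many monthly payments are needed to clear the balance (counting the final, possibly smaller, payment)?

Monthly rate r = 13.2%/12 = 1.1% = 0.011.
Recurrence: B ← B·(1+r) − €800.00.
Month 1: interest €48.95; balance after payment €3,698.95.
Month 2: interest €40.69; balance after payment €2,939.64.
Month 3: interest €32.34; balance after payment €2,171.97.
Month 4: interest €23.89; balance after payment €1,395.87.
Month 5: interest €15.35; balance after payment €611.22.
Month 6: interest €6.72; balance after payment €0.00.

6 payments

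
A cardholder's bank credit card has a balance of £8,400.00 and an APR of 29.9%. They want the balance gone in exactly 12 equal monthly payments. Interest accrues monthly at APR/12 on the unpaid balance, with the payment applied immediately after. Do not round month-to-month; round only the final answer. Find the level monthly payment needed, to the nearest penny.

£818.48

Monthly rate r = 29.9%/12 = 2.49167% = 0.0249167.
Level-payment amortization: P = B₀·r / (1 − (1+r)^(−n)) = 8400.00·0.0249167 / (1 − 1.02492^(−12)).
Denominator 1 − (1+r)^(−12) = 0.255718311.
P = 209.3 / 0.255718311 ≈ 818.48.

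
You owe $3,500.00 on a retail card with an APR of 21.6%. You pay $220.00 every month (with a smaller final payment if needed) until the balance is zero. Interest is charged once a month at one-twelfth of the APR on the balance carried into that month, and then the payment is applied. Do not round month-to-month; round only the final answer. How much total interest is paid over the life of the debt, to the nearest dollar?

$661

Monthly rate r = 21.6%/12 = 1.8% = 0.018.
Payoff takes n = ⌈−ln(1 − rB₀/P)/ln(1+r)⌉ = ⌈18.912⌉ = 19 payments; the last is $200.71.
Total paid = 18·$220.00 + $200.71 = $4,160.71.
Total interest = total paid − principal = $4,160.71 − $3,500.00 = $660.71.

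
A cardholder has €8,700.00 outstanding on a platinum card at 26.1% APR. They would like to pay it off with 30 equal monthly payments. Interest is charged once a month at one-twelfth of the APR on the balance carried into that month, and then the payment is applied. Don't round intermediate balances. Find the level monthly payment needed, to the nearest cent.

Monthly rate r = 26.1%/12 = 2.175% = 0.02175.
Level-payment amortization: P = B₀·r / (1 − (1+r)^(−n)) = 8700.00·0.02175 / (1 − 1.02175^(−30)).
Denominator 1 − (1+r)^(−30) = 0.475602505.
P = 189.225 / 0.475602505 ≈ 397.86.

€397.86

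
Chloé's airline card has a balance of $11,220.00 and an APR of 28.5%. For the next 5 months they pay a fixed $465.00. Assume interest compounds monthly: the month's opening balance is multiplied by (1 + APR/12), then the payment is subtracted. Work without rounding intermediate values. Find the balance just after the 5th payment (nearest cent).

Monthly rate r = 28.5%/12 = 2.375% = 0.02375.
Each month: B ← B·(1+r) − $465.00.
Month 1: interest $266.48; balance after payment $11,021.48.
Month 2: interest $261.76; balance after payment $10,818.24.
Month 3: interest $256.93; balance after payment $10,610.17.
Month 4: interest $251.99; balance after payment $10,397.16.
Month 5: interest $246.93; balance after payment $10,179.09.

$10,179.09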